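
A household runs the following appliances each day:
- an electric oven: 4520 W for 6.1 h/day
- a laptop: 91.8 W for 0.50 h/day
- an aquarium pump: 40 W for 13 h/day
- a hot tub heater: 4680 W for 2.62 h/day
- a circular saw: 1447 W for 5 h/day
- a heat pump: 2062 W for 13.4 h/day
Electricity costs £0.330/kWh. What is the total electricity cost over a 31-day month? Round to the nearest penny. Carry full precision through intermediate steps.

electric oven: 4520 W × 6.1 h × 31 d = 854,732 Wh = 854.7 kWh
laptop: 91.8 W × 0.50 h × 31 d = 1,423 Wh = 1.423 kWh
aquarium pump: 40 W × 13 h × 31 d = 16,120 Wh = 16.12 kWh
hot tub heater: 4680 W × 2.62 h × 31 d = 380,110 Wh = 380.1 kWh
circular saw: 1447 W × 5 h × 31 d = 224,285 Wh = 224.3 kWh
heat pump: 2062 W × 13.4 h × 31 d = 856,555 Wh = 856.6 kWh
Total energy = 854.7 + 1.423 + 16.12 + 380.1 + 224.3 + 856.6 = 2,333 kWh
Cost = 2,333 kWh × £0.330 = £769.96

£769.96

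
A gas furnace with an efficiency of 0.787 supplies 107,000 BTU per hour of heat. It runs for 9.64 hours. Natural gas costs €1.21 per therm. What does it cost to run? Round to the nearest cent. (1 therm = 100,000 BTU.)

€15.86

Heat delivered = 107,000 BTU/h × 9.64 h = 1,031,480 BTU
Gas input = 1,031,480 / 0.787 = 1,310,648 BTU
= 1,310,648 / 100,000 = 13.11 therm
Cost = 13.11 × €1.21/therm = €15.86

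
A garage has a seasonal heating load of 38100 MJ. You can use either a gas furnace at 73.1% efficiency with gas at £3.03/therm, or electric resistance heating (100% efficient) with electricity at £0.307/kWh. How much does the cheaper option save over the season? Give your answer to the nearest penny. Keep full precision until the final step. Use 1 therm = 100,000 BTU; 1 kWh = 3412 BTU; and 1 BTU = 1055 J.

£1752.47

Heat load = 38100 MJ = 38,100,000,000 J / 1055 = 36,113,744 BTU
Gas: input = 36,113,744 / 0.731 = 49,403,207 BTU = 494 therm → 494 × £3.03 = £1,496.92
Electric: 36,113,744 BTU / 3412 = 10,580 kWh → × £0.307 = £3,249.39
Difference = |£1,496.92 − £3,249.39| = £1,752.47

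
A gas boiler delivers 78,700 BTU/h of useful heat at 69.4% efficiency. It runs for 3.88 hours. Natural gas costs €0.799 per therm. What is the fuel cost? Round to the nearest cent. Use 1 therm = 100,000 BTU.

€3.52

Heat delivered = 78,700 BTU/h × 3.88 h = 305,356 BTU
Gas input = 305,356 / 0.694 = 439,994 BTU
= 439,994 / 100,000 = 4.4 therm
Cost = 4.4 × €0.799/therm = €3.52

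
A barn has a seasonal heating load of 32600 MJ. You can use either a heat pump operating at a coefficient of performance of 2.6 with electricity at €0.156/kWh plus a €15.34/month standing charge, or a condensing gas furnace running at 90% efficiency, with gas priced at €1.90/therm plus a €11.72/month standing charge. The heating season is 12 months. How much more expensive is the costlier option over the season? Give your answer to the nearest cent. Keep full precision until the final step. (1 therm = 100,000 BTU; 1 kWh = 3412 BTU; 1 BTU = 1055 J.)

Heat load = 32600 MJ = 32,600,000,000 J / 1055 = 30,900,474 BTU
Gas: input = 30,900,474 / 0.900 = 34,333,860 BTU = 343.3 therm → 343.3 × €1.90 = €652.34; + 12 × €11.72 standing = €792.98
Heat pump: 30,900,474 BTU / 3412 = 9,056 kWh heat; / 2.6 = 3,483 kWh in → × €0.156 = €543.38; + 12 × €15.34 standing = €727.46
Difference = |€792.98 − €727.46| = €65.52

€65.52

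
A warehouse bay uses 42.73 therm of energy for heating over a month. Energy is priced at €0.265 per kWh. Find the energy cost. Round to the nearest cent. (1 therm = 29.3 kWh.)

€331.78

42.73 therm × (29.3 kWh/therm) = 1,252 kWh
Cost = 1,252 kWh × €0.265/kWh = €331.78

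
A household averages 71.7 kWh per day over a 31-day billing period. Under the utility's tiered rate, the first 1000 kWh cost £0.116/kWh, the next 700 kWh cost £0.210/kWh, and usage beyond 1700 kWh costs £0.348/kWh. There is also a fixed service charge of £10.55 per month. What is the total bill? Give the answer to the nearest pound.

£455

Usage = 71.7 kWh/day × 31 days = 2222.7 kWh
First 1000 kWh × £0.116 = £116.00
Next 700 kWh × £0.210 = £147.00
Remaining 522.7 kWh × £0.348 = £181.90
Energy charge = £444.90; + service £10.55 = £455.45 ≈ £455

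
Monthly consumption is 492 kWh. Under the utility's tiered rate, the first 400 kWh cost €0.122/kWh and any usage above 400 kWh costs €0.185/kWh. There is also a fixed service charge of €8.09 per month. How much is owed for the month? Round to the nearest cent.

€73.91

First 400 kWh × €0.122 = €48.80
Remaining 92 kWh × €0.185 = €17.02
Energy charge = €65.82; + service €8.09 = €73.91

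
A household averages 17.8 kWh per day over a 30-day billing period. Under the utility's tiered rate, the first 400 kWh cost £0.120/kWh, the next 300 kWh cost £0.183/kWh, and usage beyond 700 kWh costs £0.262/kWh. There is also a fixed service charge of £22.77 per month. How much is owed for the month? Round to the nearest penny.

£95.29

Usage = 17.8 kWh/day × 30 days = 534 kWh
First 400 kWh × £0.120 = £48.00
Next 134 kWh × £0.183 = £24.52
Remaining tier: 0 kWh (not reached)
Energy charge = £72.52; + service £22.77 = £95.29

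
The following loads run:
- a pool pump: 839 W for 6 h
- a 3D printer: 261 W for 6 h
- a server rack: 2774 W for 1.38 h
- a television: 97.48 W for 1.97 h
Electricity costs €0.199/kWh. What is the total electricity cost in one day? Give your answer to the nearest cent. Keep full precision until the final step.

€2.11

pool pump: 839 W × 6 h = 5,034 Wh = 5.034 kWh
3D printer: 261 W × 6 h = 1,566 Wh = 1.566 kWh
server rack: 2774 W × 1.38 h = 3,828 Wh = 3.828 kWh
television: 97.48 W × 1.97 h = 192 Wh = 0.192 kWh
Total energy = 5.034 + 1.566 + 3.828 + 0.192 = 10.62 kWh
Cost = 10.62 kWh × €0.199 = €2.11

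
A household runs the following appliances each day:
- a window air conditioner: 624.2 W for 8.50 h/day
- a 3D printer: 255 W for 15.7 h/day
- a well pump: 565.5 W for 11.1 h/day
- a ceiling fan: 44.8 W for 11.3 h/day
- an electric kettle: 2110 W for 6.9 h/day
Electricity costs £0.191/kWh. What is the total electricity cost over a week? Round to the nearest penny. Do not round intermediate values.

£40.98

window air conditioner: 624.2 W × 8.50 h × 7 d = 37,140 Wh = 37.14 kWh
3D printer: 255 W × 15.7 h × 7 d = 28,024 Wh = 28.02 kWh
well pump: 565.5 W × 11.1 h × 7 d = 43,939 Wh = 43.94 kWh
ceiling fan: 44.8 W × 11.3 h × 7 d = 3,544 Wh = 3.544 kWh
electric kettle: 2110 W × 6.9 h × 7 d = 101,913 Wh = 101.9 kWh
Total energy = 37.14 + 28.02 + 43.94 + 3.544 + 101.9 = 214.6 kWh
Cost = 214.6 kWh × £0.191 = £40.98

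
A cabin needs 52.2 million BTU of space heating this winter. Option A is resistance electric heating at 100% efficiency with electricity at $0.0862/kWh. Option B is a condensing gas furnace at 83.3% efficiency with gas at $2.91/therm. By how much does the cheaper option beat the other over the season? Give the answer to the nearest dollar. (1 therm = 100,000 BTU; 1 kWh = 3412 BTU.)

Heat load = 52.2 × 10⁶ BTU = 52,200,000 BTU
Gas: input = 52,200,000 / 0.833 = 62,665,066 BTU = 626.7 therm → 626.7 × $2.91 = $1,823.55
Electric: 52,200,000 BTU / 3412 = 15,300 kWh → × $0.0862 = $1,318.77
Difference = |$1,823.55 − $1,318.77| = $504.78 ≈ $505

$505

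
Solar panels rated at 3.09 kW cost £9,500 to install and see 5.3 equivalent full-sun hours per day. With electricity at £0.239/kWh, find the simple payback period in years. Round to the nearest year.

Daily generation = 3.09 kW × 5.3 h = 16.38 kWh
Annual generation = 16.38 × 365 = 5977.6 kWh
Annual savings = 5977.6 × £0.239 = £1,428.65
Payback = £9,500 / £1,428.65 = 6.65 years

7 years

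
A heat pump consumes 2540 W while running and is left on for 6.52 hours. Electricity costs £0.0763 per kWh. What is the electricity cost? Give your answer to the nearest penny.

Energy = 2540 W × 6.52 h = 16,561 Wh = 16.56 kWh
Cost = 16.56 kWh × £0.0763/kWh = £1.26

£1.26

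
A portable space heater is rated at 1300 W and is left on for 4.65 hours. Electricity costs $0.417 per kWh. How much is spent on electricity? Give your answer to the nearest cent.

Energy = 1300 W × 4.65 h = 6,045 Wh = 6.045 kWh
Cost = 6.045 kWh × $0.417/kWh = $2.52

$2.52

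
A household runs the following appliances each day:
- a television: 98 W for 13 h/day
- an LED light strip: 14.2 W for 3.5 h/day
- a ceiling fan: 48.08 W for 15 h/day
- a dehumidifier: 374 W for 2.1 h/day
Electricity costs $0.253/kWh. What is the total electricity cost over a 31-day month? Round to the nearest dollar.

television: 98 W × 13 h × 31 d = 39,494 Wh = 39.49 kWh
LED light strip: 14.2 W × 3.5 h × 31 d = 1,541 Wh = 1.541 kWh
ceiling fan: 48.08 W × 15 h × 31 d = 22,357 Wh = 22.36 kWh
dehumidifier: 374 W × 2.1 h × 31 d = 24,347 Wh = 24.35 kWh
Total energy = 39.49 + 1.541 + 22.36 + 24.35 = 87.74 kWh
Cost = 87.74 kWh × $0.253 = $22.20 ≈ $22

$22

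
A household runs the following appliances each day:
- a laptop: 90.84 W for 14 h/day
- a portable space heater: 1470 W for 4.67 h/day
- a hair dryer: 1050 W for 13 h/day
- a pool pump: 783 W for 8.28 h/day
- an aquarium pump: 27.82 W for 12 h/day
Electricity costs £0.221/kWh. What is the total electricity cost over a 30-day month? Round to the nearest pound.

£190

laptop: 90.84 W × 14 h × 30 d = 38,153 Wh = 38.15 kWh
portable space heater: 1470 W × 4.67 h × 30 d = 205,947 Wh = 205.9 kWh
hair dryer: 1050 W × 13 h × 30 d = 409,500 Wh = 409.5 kWh
pool pump: 783 W × 8.28 h × 30 d = 194,497 Wh = 194.5 kWh
aquarium pump: 27.82 W × 12 h × 30 d = 10,015 Wh = 10.02 kWh
Total energy = 38.15 + 205.9 + 409.5 + 194.5 + 10.02 = 858.1 kWh
Cost = 858.1 kWh × £0.221 = £189.64 ≈ £190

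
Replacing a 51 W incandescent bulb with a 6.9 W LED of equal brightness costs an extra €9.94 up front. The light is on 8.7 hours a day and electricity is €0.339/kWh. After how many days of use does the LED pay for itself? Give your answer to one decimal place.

Power saved = 51 − 6.9 = 44.1 W
Daily energy saved = 44.1 W × 8.7 h = 383.7 Wh = 0.38367 kWh
Daily savings = 0.38367 × €0.339 = €0.1301
Payback = €9.94 / €0.1301 per day = 76.42 days

76.4 days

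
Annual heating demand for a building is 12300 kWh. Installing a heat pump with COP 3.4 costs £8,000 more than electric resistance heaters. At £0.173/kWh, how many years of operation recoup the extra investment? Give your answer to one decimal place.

5.3 years

Resistance: 12300 kWh × £0.173 = £2,127.90/yr
Heat pump: 12300 / 3.4 = 3618 kWh in → × £0.173 = £625.85/yr
Annual savings = £1,502.05
Payback = £8,000 / £1,502.05 = 5.33 years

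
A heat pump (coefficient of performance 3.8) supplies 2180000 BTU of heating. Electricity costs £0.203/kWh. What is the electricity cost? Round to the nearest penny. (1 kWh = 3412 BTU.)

Heat delivered = 2,180,000 BTU / 3412 = 638.9 kWh
Electrical input = 638.9 kWh / 3.8 = 168.1 kWh
Cost = 168.1 × £0.203/kWh = £34.13

£34.13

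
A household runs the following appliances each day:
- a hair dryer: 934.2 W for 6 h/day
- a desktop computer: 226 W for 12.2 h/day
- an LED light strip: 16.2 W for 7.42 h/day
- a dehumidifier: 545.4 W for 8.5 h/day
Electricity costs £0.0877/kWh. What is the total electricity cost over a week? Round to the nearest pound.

£8

hair dryer: 934.2 W × 6 h × 7 d = 39,236 Wh = 39.24 kWh
desktop computer: 226 W × 12.2 h × 7 d = 19,300 Wh = 19.3 kWh
LED light strip: 16.2 W × 7.42 h × 7 d = 841 Wh = 0.8414 kWh
dehumidifier: 545.4 W × 8.5 h × 7 d = 32,451 Wh = 32.45 kWh
Total energy = 39.24 + 19.3 + 0.8414 + 32.45 = 91.83 kWh
Cost = 91.83 kWh × £0.0877 = £8.05 ≈ £8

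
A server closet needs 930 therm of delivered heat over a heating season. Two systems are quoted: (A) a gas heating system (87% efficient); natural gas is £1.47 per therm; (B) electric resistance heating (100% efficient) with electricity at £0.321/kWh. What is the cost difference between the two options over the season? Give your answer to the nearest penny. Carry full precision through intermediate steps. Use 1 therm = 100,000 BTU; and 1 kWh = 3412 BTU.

£7178.03

Heat load = 930 therm × 100,000 = 93,000,000 BTU
Gas: input = 93,000,000 / 0.87 = 106,896,552 BTU = 1,069 therm → 1,069 × £1.47 = £1,571.38
Electric: 93,000,000 BTU / 3412 = 27,260 kWh → × £0.321 = £8,749.41
Difference = |£1,571.38 − £8,749.41| = £7,178.03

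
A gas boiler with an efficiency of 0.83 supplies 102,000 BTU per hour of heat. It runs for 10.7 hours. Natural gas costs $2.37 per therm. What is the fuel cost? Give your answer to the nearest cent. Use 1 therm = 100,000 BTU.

$31.16

Heat delivered = 102,000 BTU/h × 10.7 h = 1,091,400 BTU
Gas input = 1,091,400 / 0.83 = 1,314,940 BTU
= 1,314,940 / 100,000 = 13.15 therm
Cost = 13.15 × $2.37/therm = $31.16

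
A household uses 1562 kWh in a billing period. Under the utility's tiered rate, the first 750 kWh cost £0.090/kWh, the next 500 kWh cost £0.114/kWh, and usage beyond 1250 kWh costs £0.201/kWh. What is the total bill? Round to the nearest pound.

£187

First 750 kWh × £0.090 = £67.50
Next 500 kWh × £0.114 = £57.00
Remaining 312 kWh × £0.201 = £62.71
Total = £187.21 ≈ £187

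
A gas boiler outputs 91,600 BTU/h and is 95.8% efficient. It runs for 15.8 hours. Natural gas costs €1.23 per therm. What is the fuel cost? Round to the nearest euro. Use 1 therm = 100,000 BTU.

Heat delivered = 91,600 BTU/h × 15.8 h = 1,447,280 BTU
Gas input = 1,447,280 / 0.958 = 1,510,731 BTU
= 1,510,731 / 100,000 = 15.11 therm
Cost = 15.11 × €1.23/therm = €18.58 ≈ €19

€19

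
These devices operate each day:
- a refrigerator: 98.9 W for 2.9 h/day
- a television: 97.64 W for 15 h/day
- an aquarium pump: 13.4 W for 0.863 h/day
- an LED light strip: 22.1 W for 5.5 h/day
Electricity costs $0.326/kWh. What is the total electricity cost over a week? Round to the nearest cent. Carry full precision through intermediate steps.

$4.30

refrigerator: 98.9 W × 2.9 h × 7 d = 2,008 Wh = 2.008 kWh
television: 97.64 W × 15 h × 7 d = 10,252 Wh = 10.25 kWh
aquarium pump: 13.4 W × 0.863 h × 7 d = 81 Wh = 0.08095 kWh
LED light strip: 22.1 W × 5.5 h × 7 d = 851 Wh = 0.8509 kWh
Total energy = 2.008 + 10.25 + 0.08095 + 0.8509 = 13.19 kWh
Cost = 13.19 kWh × $0.326 = $4.30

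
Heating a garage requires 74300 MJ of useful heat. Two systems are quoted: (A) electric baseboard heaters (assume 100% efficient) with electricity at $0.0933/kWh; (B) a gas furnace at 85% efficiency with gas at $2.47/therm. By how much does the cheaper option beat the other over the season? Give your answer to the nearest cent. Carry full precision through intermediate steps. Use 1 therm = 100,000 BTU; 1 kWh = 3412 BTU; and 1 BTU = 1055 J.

Heat load = 74300 MJ = 74,300,000,000 J / 1055 = 70,426,540 BTU
Gas: input = 70,426,540 / 0.85 = 82,854,753 BTU = 828.5 therm → 828.5 × $2.47 = $2,046.51
Electric: 70,426,540 BTU / 3412 = 20,640 kWh → × $0.0933 = $1,925.79
Difference = |$2,046.51 − $1,925.79| = $120.72

$120.72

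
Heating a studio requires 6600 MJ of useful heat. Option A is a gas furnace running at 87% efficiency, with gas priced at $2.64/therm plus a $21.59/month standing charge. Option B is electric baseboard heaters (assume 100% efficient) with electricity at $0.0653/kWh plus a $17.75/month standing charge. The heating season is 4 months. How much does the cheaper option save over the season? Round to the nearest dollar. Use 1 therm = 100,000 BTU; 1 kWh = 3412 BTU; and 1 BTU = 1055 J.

Heat load = 6600 MJ = 6,600,000,000 J / 1055 = 6,255,924 BTU
Gas: input = 6,255,924 / 0.87 = 7,190,717 BTU = 71.91 therm → 71.91 × $2.64 = $189.83; + 4 × $21.59 standing = $276.19
Electric: 6,255,924 BTU / 3412 = 1,834 kWh → × $0.0653 = $119.73; + 4 × $17.75 standing = $190.73
Difference = |$276.19 − $190.73| = $85.47 ≈ $85

$85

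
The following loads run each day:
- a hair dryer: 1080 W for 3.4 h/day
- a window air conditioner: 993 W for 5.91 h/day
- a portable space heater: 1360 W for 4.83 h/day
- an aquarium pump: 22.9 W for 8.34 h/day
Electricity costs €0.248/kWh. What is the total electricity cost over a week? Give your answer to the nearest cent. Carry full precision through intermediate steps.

hair dryer: 1080 W × 3.4 h × 7 d = 25,704 Wh = 25.7 kWh
window air conditioner: 993 W × 5.91 h × 7 d = 41,080 Wh = 41.08 kWh
portable space heater: 1360 W × 4.83 h × 7 d = 45,982 Wh = 45.98 kWh
aquarium pump: 22.9 W × 8.34 h × 7 d = 1,337 Wh = 1.337 kWh
Total energy = 25.7 + 41.08 + 45.98 + 1.337 = 114.1 kWh
Cost = 114.1 kWh × €0.248 = €28.30

€28.30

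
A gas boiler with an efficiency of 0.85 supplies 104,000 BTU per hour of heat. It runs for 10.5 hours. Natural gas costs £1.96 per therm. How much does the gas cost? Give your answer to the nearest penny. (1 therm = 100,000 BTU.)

Heat delivered = 104,000 BTU/h × 10.5 h = 1,092,000 BTU
Gas input = 1,092,000 / 0.85 = 1,284,706 BTU
= 1,284,706 / 100,000 = 12.85 therm
Cost = 12.85 × £1.96/therm = £25.18

£25.18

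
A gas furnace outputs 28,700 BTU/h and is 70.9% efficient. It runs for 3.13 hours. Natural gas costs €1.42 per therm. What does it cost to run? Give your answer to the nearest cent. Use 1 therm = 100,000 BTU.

€1.80

Heat delivered = 28,700 BTU/h × 3.13 h = 89,831 BTU
Gas input = 89,831 / 0.709 = 126,701 BTU
= 126,701 / 100,000 = 1.267 therm
Cost = 1.267 × €1.42/therm = €1.80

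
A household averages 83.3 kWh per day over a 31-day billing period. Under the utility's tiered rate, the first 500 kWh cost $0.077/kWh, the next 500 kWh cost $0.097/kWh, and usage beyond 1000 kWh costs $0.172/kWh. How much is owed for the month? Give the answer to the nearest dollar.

$359

Usage = 83.3 kWh/day × 31 days = 2582.3 kWh
First 500 kWh × $0.077 = $38.50
Next 500 kWh × $0.097 = $48.50
Remaining 1582.3 kWh × $0.172 = $272.16
Total = $359.16 ≈ $359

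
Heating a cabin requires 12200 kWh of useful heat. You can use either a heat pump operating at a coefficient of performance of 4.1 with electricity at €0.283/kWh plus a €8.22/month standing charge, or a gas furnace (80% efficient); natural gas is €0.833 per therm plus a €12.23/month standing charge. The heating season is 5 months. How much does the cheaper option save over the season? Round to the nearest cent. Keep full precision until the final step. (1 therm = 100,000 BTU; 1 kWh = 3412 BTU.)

Heat load = 12200 kWh × 3412 = 41,626,400 BTU
Gas: input = 41,626,400 / 0.800 = 52,033,000 BTU = 520.3 therm → 520.3 × €0.833 = €433.43; + 5 × €12.23 standing = €494.58
Heat pump: 41,626,400 BTU / 3412 = 12,200 kWh heat; / 4.1 = 2,976 kWh in → × €0.283 = €842.10; + 5 × €8.22 standing = €883.20
Difference = |€494.58 − €883.20| = €388.61

€388.61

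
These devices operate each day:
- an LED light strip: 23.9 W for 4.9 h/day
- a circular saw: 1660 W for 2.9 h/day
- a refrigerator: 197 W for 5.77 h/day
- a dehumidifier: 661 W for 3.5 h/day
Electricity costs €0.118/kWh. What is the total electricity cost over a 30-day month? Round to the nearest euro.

LED light strip: 23.9 W × 4.9 h × 30 d = 3,513 Wh = 3.513 kWh
circular saw: 1660 W × 2.9 h × 30 d = 144,420 Wh = 144.4 kWh
refrigerator: 197 W × 5.77 h × 30 d = 34,101 Wh = 34.1 kWh
dehumidifier: 661 W × 3.5 h × 30 d = 69,405 Wh = 69.41 kWh
Total energy = 3.513 + 144.4 + 34.1 + 69.41 = 251.4 kWh
Cost = 251.4 kWh × €0.118 = €29.67 ≈ €30

€30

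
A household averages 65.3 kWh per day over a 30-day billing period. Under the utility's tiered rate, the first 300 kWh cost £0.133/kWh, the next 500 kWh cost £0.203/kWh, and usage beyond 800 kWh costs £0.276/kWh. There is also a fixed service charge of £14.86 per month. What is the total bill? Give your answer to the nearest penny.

£476.14

Usage = 65.3 kWh/day × 30 days = 1959 kWh
First 300 kWh × £0.133 = £39.90
Next 500 kWh × £0.203 = £101.50
Remaining 1159 kWh × £0.276 = £319.88
Energy charge = £461.28; + service £14.86 = £476.14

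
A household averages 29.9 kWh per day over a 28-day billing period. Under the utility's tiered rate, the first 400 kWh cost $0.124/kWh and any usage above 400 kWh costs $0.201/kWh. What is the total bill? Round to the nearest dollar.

$137

Usage = 29.9 kWh/day × 28 days = 837.2 kWh
First 400 kWh × $0.124 = $49.60
Remaining 437.2 kWh × $0.201 = $87.88
Total = $137.48 ≈ $137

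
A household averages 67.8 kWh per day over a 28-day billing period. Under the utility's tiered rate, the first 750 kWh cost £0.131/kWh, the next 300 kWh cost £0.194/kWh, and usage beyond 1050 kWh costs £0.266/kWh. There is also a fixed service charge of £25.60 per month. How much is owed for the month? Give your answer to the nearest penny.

Usage = 67.8 kWh/day × 28 days = 1898.4 kWh
First 750 kWh × £0.131 = £98.25
Next 300 kWh × £0.194 = £58.20
Remaining 848.4 kWh × £0.266 = £225.67
Energy charge = £382.12; + service £25.60 = £407.72

£407.72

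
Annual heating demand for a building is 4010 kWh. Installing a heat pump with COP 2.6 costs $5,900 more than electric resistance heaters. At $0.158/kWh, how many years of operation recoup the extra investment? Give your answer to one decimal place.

15.1 years

Resistance: 4010 kWh × $0.158 = $633.58/yr
Heat pump: 4010 / 2.6 = 1542 kWh in → × $0.158 = $243.68/yr
Annual savings = $389.90
Payback = $5,900 / $389.90 = 15.1 years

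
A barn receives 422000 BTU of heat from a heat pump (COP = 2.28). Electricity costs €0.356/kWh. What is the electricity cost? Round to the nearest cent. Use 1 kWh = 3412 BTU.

Heat delivered = 422,000 BTU / 3412 = 123.7 kWh
Electrical input = 123.7 kWh / 2.28 = 54.25 kWh
Cost = 54.25 × €0.356/kWh = €19.31

€19.31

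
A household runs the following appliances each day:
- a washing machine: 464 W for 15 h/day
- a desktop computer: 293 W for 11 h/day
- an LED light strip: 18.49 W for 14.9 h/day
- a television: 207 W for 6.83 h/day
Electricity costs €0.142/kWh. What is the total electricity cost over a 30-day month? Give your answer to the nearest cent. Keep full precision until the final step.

washing machine: 464 W × 15 h × 30 d = 208,800 Wh = 208.8 kWh
desktop computer: 293 W × 11 h × 30 d = 96,690 Wh = 96.69 kWh
LED light strip: 18.49 W × 14.9 h × 30 d = 8,265 Wh = 8.265 kWh
television: 207 W × 6.83 h × 30 d = 42,414 Wh = 42.41 kWh
Total energy = 208.8 + 96.69 + 8.265 + 42.41 = 356.2 kWh
Cost = 356.2 kWh × €0.142 = €50.58

€50.58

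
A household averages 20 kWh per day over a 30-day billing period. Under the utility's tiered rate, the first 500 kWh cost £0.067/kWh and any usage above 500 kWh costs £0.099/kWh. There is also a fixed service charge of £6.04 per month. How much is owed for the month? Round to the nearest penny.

Usage = 20 kWh/day × 30 days = 600 kWh
First 500 kWh × £0.067 = £33.50
Remaining 100 kWh × £0.099 = £9.90
Energy charge = £43.40; + service £6.04 = £49.44

£49.44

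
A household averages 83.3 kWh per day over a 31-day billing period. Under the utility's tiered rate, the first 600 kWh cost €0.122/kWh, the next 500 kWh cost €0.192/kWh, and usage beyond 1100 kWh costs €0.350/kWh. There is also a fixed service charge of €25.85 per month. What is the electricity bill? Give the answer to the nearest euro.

Usage = 83.3 kWh/day × 31 days = 2582.3 kWh
First 600 kWh × €0.122 = €73.20
Next 500 kWh × €0.192 = €96.00
Remaining 1482.3 kWh × €0.350 = €518.81
Energy charge = €688.01; + service €25.85 = €713.86 ≈ €714

€714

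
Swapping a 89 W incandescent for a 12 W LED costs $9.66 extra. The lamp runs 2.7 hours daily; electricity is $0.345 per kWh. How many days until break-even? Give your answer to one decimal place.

Power saved = 89 − 12 = 77 W
Daily energy saved = 77 W × 2.7 h = 207.9 Wh = 0.2079 kWh
Daily savings = 0.2079 × $0.345 = $0.0717
Payback = $9.66 / $0.0717 per day = 134.7 days

134.7 days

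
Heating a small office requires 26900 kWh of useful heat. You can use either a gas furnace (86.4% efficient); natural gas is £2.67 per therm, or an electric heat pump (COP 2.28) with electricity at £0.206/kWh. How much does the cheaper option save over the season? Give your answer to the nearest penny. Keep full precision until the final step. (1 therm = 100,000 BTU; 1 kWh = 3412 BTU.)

£405.90

Heat load = 26900 kWh × 3412 = 91,782,800 BTU
Gas: input = 91,782,800 / 0.864 = 106,230,093 BTU = 1,062 therm → 1,062 × £2.67 = £2,836.34
Heat pump: 91,782,800 BTU / 3412 = 26,900 kWh heat; / 2.28 = 11,800 kWh in → × £0.206 = £2,430.44
Difference = |£2,836.34 − £2,430.44| = £405.90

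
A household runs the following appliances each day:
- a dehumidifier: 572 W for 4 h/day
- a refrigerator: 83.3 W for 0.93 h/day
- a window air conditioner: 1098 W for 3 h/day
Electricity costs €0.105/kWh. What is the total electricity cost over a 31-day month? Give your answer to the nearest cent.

€18.42

dehumidifier: 572 W × 4 h × 31 d = 70,928 Wh = 70.93 kWh
refrigerator: 83.3 W × 0.93 h × 31 d = 2,402 Wh = 2.402 kWh
window air conditioner: 1098 W × 3 h × 31 d = 102,114 Wh = 102.1 kWh
Total energy = 70.93 + 2.402 + 102.1 = 175.4 kWh
Cost = 175.4 kWh × €0.105 = €18.42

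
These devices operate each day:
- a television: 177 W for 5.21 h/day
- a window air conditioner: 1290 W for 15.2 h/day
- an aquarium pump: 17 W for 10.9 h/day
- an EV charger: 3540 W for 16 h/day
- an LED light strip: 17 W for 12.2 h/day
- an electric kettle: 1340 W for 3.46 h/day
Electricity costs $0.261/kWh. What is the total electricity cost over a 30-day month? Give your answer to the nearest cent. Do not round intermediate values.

$643.62

television: 177 W × 5.21 h × 30 d = 27,665 Wh = 27.67 kWh
window air conditioner: 1290 W × 15.2 h × 30 d = 588,240 Wh = 588.2 kWh
aquarium pump: 17 W × 10.9 h × 30 d = 5,559 Wh = 5.559 kWh
EV charger: 3540 W × 16 h × 30 d = 1,699,200 Wh = 1,699 kWh
LED light strip: 17 W × 12.2 h × 30 d = 6,222 Wh = 6.222 kWh
electric kettle: 1340 W × 3.46 h × 30 d = 139,092 Wh = 139.1 kWh
Total energy = 27.67 + 588.2 + 5.559 + 1,699 + 6.222 + 139.1 = 2,466 kWh
Cost = 2,466 kWh × $0.261 = $643.62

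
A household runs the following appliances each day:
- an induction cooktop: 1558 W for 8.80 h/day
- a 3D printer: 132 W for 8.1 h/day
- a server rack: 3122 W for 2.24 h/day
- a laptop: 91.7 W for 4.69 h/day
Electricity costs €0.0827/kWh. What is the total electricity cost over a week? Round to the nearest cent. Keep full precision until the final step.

€12.85

induction cooktop: 1558 W × 8.80 h × 7 d = 95,973 Wh = 95.97 kWh
3D printer: 132 W × 8.1 h × 7 d = 7,484 Wh = 7.484 kWh
server rack: 3122 W × 2.24 h × 7 d = 48,953 Wh = 48.95 kWh
laptop: 91.7 W × 4.69 h × 7 d = 3,011 Wh = 3.011 kWh
Total energy = 95.97 + 7.484 + 48.95 + 3.011 = 155.4 kWh
Cost = 155.4 kWh × €0.0827 = €12.85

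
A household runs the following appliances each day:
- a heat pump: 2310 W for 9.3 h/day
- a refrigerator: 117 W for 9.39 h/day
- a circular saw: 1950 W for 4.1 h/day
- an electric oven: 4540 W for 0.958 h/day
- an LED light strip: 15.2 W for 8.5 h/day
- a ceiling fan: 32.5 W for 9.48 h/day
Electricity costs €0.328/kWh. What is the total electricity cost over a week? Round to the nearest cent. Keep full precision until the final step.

heat pump: 2310 W × 9.3 h × 7 d = 150,381 Wh = 150.4 kWh
refrigerator: 117 W × 9.39 h × 7 d = 7,690 Wh = 7.69 kWh
circular saw: 1950 W × 4.1 h × 7 d = 55,965 Wh = 55.96 kWh
electric oven: 4540 W × 0.958 h × 7 d = 30,445 Wh = 30.45 kWh
LED light strip: 15.2 W × 8.5 h × 7 d = 904 Wh = 0.9044 kWh
ceiling fan: 32.5 W × 9.48 h × 7 d = 2,157 Wh = 2.157 kWh
Total energy = 150.4 + 7.69 + 55.96 + 30.45 + 0.9044 + 2.157 = 247.5 kWh
Cost = 247.5 kWh × €0.328 = €81.19

€81.19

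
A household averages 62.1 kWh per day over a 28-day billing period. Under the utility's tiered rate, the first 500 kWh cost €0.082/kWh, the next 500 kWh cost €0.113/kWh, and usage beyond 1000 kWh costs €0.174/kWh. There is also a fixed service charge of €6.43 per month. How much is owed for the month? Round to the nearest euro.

€232

Usage = 62.1 kWh/day × 28 days = 1738.8 kWh
First 500 kWh × €0.082 = €41.00
Next 500 kWh × €0.113 = €56.50
Remaining 738.8 kWh × €0.174 = €128.55
Energy charge = €226.05; + service €6.43 = €232.48 ≈ €232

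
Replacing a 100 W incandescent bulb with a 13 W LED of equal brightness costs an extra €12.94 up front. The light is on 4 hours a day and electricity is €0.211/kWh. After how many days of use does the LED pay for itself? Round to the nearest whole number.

176 days

Power saved = 100 − 13 = 87 W
Daily energy saved = 87 W × 4 h = 348 Wh = 0.348 kWh
Daily savings = 0.348 × €0.211 = €0.0734
Payback = €12.94 / €0.0734 per day = 176.2 days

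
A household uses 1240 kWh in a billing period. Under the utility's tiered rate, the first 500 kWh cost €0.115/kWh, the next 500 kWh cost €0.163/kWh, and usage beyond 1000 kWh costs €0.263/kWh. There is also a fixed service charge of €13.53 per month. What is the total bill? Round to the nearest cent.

€215.65

First 500 kWh × €0.115 = €57.50
Next 500 kWh × €0.163 = €81.50
Remaining 240 kWh × €0.263 = €63.12
Energy charge = €202.12; + service €13.53 = €215.65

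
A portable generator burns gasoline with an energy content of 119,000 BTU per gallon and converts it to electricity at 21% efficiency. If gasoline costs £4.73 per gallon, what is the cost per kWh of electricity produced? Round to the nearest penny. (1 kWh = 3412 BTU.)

£0.65

Electrical output per gallon = 119,000 BTU × 0.21 / 3412 BTU/kWh = 7.324 kWh
Cost per kWh = £4.73 / 7.324 kWh = £0.646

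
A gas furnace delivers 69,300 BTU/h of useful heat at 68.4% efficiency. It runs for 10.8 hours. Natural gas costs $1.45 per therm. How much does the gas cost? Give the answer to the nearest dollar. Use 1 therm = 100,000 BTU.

$16

Heat delivered = 69,300 BTU/h × 10.8 h = 748,440 BTU
Gas input = 748,440 / 0.684 = 1,094,211 BTU
= 1,094,211 / 100,000 = 10.94 therm
Cost = 10.94 × $1.45/therm = $15.87 ≈ $16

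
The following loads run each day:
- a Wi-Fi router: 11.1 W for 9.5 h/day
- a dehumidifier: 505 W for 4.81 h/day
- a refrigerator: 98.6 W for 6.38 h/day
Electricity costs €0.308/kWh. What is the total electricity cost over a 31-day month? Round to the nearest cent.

€30.21

Wi-Fi router: 11.1 W × 9.5 h × 31 d = 3,269 Wh = 3.269 kWh
dehumidifier: 505 W × 4.81 h × 31 d = 75,301 Wh = 75.3 kWh
refrigerator: 98.6 W × 6.38 h × 31 d = 19,501 Wh = 19.5 kWh
Total energy = 3.269 + 75.3 + 19.5 = 98.07 kWh
Cost = 98.07 kWh × €0.308 = €30.21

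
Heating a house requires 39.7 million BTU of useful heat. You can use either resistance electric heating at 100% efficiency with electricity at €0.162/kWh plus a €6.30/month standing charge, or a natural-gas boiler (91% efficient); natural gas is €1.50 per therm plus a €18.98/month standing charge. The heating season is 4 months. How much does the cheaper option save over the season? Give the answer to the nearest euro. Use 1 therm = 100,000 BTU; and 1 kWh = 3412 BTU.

€1180

Heat load = 39.7 × 10⁶ BTU = 39,700,000 BTU
Gas: input = 39,700,000 / 0.91 = 43,626,374 BTU = 436.3 therm → 436.3 × €1.50 = €654.40; + 4 × €18.98 standing = €730.32
Electric: 39,700,000 BTU / 3412 = 11,640 kWh → × €0.162 = €1,884.94; + 4 × €6.30 standing = €1,910.14
Difference = |€730.32 − €1,910.14| = €1,179.82 ≈ €1180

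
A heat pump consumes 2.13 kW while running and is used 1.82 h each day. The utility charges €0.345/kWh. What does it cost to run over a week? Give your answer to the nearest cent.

€9.36

Energy = 2130 W × 1.82 h/day × 7 days = 27,136 Wh = 27.14 kWh
Cost = 27.14 kWh × €0.345/kWh = €9.36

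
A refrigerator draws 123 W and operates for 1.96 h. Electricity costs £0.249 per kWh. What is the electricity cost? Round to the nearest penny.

Energy = 123 W × 1.96 h = 241 Wh = 0.2411 kWh
Cost = 0.2411 kWh × £0.249/kWh = £0.06

£0.06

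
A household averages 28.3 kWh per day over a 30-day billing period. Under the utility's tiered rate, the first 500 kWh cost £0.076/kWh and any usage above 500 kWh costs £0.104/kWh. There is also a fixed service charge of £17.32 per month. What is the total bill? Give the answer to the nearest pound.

£92

Usage = 28.3 kWh/day × 30 days = 849 kWh
First 500 kWh × £0.076 = £38.00
Remaining 349 kWh × £0.104 = £36.30
Energy charge = £74.30; + service £17.32 = £91.62 ≈ £92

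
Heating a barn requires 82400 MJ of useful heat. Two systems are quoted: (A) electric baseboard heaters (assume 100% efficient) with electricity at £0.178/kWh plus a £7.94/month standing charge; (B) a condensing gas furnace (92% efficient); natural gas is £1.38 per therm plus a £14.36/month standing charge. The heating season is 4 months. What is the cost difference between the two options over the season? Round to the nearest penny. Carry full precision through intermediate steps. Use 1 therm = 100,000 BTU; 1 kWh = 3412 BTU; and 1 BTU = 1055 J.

£2877.36

Heat load = 82400 MJ = 82,400,000,000 J / 1055 = 78,104,265 BTU
Gas: input = 78,104,265 / 0.92 = 84,895,941 BTU = 849 therm → 849 × £1.38 = £1,171.56; + 4 × £14.36 standing = £1,229.00
Electric: 78,104,265 BTU / 3412 = 22,890 kWh → × £0.178 = £4,074.61; + 4 × £7.94 standing = £4,106.37
Difference = |£1,229.00 − £4,106.37| = £2,877.36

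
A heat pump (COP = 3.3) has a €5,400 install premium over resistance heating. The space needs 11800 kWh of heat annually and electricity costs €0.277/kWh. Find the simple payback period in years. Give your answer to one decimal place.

2.4 years

Resistance: 11800 kWh × €0.277 = €3,268.60/yr
Heat pump: 11800 / 3.3 = 3576 kWh in → × €0.277 = €990.48/yr
Annual savings = €2,278.12
Payback = €5,400 / €2,278.12 = 2.37 years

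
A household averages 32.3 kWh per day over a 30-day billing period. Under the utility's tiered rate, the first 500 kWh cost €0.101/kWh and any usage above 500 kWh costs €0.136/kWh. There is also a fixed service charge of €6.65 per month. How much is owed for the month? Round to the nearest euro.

Usage = 32.3 kWh/day × 30 days = 969 kWh
First 500 kWh × €0.101 = €50.50
Remaining 469 kWh × €0.136 = €63.78
Energy charge = €114.28; + service €6.65 = €120.93 ≈ €121

€121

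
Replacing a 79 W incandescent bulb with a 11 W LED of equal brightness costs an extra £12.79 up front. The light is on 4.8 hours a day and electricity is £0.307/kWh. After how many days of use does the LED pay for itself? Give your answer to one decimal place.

Power saved = 79 − 11 = 68 W
Daily energy saved = 68 W × 4.8 h = 326.4 Wh = 0.3264 kWh
Daily savings = 0.3264 × £0.307 = £0.1002
Payback = £12.79 / £0.1002 per day = 127.6 days

127.6 days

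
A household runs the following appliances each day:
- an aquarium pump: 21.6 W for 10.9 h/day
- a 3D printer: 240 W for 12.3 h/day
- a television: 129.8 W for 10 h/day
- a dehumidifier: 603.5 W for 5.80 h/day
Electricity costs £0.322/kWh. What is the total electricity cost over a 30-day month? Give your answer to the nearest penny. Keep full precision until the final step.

aquarium pump: 21.6 W × 10.9 h × 30 d = 7,063 Wh = 7.063 kWh
3D printer: 240 W × 12.3 h × 30 d = 88,560 Wh = 88.56 kWh
television: 129.8 W × 10 h × 30 d = 38,940 Wh = 38.94 kWh
dehumidifier: 603.5 W × 5.80 h × 30 d = 105,009 Wh = 105 kWh
Total energy = 7.063 + 88.56 + 38.94 + 105 = 239.6 kWh
Cost = 239.6 kWh × £0.322 = £77.14

£77.14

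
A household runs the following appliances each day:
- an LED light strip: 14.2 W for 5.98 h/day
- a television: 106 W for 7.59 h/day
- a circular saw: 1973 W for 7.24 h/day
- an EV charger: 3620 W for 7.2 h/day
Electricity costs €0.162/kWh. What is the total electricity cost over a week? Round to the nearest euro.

LED light strip: 14.2 W × 5.98 h × 7 d = 594 Wh = 0.5944 kWh
television: 106 W × 7.59 h × 7 d = 5,632 Wh = 5.632 kWh
circular saw: 1973 W × 7.24 h × 7 d = 99,992 Wh = 99.99 kWh
EV charger: 3620 W × 7.2 h × 7 d = 182,448 Wh = 182.4 kWh
Total energy = 0.5944 + 5.632 + 99.99 + 182.4 = 288.7 kWh
Cost = 288.7 kWh × €0.162 = €46.76 ≈ €47

€47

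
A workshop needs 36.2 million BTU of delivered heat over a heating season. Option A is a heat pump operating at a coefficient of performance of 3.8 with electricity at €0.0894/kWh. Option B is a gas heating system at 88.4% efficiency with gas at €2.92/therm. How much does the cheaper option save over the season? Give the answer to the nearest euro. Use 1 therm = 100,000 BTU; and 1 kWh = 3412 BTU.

Heat load = 36.2 × 10⁶ BTU = 36,200,000 BTU
Gas: input = 36,200,000 / 0.884 = 40,950,226 BTU = 409.5 therm → 409.5 × €2.92 = €1,195.75
Heat pump: 36,200,000 BTU / 3412 = 10,610 kWh heat; / 3.8 = 2,792 kWh in → × €0.0894 = €249.61
Difference = |€1,195.75 − €249.61| = €946.14 ≈ €946

€946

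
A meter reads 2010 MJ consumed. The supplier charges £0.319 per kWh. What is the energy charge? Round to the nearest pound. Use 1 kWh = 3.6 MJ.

2010 MJ × (0.27778 kWh/MJ) = 558.3 kWh
Cost = 558.3 kWh × £0.319/kWh = £178.11 ≈ £178

£178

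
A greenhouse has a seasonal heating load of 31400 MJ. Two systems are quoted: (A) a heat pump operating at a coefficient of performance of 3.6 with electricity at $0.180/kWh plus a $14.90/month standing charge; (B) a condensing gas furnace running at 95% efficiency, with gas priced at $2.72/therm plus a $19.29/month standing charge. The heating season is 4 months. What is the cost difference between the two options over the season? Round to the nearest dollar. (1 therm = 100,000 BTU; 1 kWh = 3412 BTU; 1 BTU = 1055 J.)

$434

Heat load = 31400 MJ = 31,400,000,000 J / 1055 = 29,763,033 BTU
Gas: input = 29,763,033 / 0.95 = 31,329,509 BTU = 313.3 therm → 313.3 × $2.72 = $852.16; + 4 × $19.29 standing = $929.32
Heat pump: 29,763,033 BTU / 3412 = 8,723 kWh heat; / 3.6 = 2,423 kWh in → × $0.180 = $436.15; + 4 × $14.90 standing = $495.75
Difference = |$929.32 − $495.75| = $433.57 ≈ $434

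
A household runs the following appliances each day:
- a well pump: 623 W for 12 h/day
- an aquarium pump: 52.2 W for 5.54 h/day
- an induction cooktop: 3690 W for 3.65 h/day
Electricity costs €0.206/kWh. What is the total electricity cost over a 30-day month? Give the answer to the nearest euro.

€131

well pump: 623 W × 12 h × 30 d = 224,280 Wh = 224.3 kWh
aquarium pump: 52.2 W × 5.54 h × 30 d = 8,676 Wh = 8.676 kWh
induction cooktop: 3690 W × 3.65 h × 30 d = 404,055 Wh = 404.1 kWh
Total energy = 224.3 + 8.676 + 404.1 = 637 kWh
Cost = 637 kWh × €0.206 = €131.22 ≈ €131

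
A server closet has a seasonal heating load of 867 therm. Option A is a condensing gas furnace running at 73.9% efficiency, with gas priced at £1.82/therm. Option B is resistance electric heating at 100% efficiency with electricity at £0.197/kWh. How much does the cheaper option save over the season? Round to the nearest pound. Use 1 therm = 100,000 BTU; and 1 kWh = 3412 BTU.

Heat load = 867 therm × 100,000 = 86,700,000 BTU
Gas: input = 86,700,000 / 0.739 = 117,320,704 BTU = 1,173 therm → 1,173 × £1.82 = £2,135.24
Electric: 86,700,000 BTU / 3412 = 25,410 kWh → × £0.197 = £5,005.83
Difference = |£2,135.24 − £5,005.83| = £2,870.60 ≈ £2871

£2871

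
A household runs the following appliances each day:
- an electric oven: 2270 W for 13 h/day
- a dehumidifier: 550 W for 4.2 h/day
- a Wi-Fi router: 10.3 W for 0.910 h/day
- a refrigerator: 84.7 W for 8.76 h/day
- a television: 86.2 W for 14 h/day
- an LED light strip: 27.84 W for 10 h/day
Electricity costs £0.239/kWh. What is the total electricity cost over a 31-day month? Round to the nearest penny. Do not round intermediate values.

£252.32

electric oven: 2270 W × 13 h × 31 d = 914,810 Wh = 914.8 kWh
dehumidifier: 550 W × 4.2 h × 31 d = 71,610 Wh = 71.61 kWh
Wi-Fi router: 10.3 W × 0.910 h × 31 d = 291 Wh = 0.2906 kWh
refrigerator: 84.7 W × 8.76 h × 31 d = 23,001 Wh = 23 kWh
television: 86.2 W × 14 h × 31 d = 37,411 Wh = 37.41 kWh
LED light strip: 27.84 W × 10 h × 31 d = 8,630 Wh = 8.63 kWh
Total energy = 914.8 + 71.61 + 0.2906 + 23 + 37.41 + 8.63 = 1,056 kWh
Cost = 1,056 kWh × £0.239 = £252.32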